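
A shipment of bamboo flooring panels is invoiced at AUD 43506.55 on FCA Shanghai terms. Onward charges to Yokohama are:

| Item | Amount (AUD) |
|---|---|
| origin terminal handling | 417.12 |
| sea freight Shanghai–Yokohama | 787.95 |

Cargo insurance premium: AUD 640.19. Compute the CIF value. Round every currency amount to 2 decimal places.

CIF value: AUD 45351.81

CIF = FCA price + pre-shipment costs + freight + insurance
CIF = 43506.55 + 417.12 + 787.95 + 640.19 = 45351.81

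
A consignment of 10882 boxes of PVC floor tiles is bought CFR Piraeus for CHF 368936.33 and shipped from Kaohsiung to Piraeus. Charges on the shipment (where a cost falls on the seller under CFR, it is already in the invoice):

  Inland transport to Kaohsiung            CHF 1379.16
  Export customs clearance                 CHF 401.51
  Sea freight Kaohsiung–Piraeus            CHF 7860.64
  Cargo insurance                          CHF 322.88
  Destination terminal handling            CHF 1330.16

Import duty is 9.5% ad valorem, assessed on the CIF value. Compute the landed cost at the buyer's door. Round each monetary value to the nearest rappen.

CFR: the seller pays costs through ocean freight to the destination port, but not insurance.
Already in the invoice (seller's account under CFR): inland to port, export clearance, freight — exclude.
CIF value = CFR price + insurance = 368936.33 + 322.88 = 369259.21
Import duty = 369259.21 × 9.5% = 35079.62
Buyer bears: insurance 322.88 + destination terminal 1330.16 + duty 35079.62 = 36732.66
Landed cost = invoice 368936.33 + 36732.66 = 405668.99

Total landed cost: CHF 405668.99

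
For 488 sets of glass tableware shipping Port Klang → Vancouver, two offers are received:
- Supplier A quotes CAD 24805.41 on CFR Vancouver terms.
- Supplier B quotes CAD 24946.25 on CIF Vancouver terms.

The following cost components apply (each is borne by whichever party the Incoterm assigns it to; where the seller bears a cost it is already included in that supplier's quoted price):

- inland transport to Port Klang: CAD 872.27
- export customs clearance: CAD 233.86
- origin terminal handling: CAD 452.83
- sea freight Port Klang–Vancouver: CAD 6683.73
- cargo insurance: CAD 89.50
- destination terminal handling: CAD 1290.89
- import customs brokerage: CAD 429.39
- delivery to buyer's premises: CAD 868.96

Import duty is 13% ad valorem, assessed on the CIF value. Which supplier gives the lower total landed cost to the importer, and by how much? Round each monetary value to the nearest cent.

Supplier A (CFR):
CIF value = CFR price + insurance = 24805.41 + 89.50 = 24894.91
Import duty = 24894.91 × 13% = 3236.34
Buyer bears (A): 89.50 + 1290.89 + 429.39 + 868.96 = 2678.74
Landed cost (A) = invoice 24805.41 + 2678.74 + duty 3236.34 = 30720.49
Supplier B (CIF):
The CIF price already equals the CIF value: 24946.25
Import duty = 24946.25 × 13% = 3243.01
Buyer bears (B): 1290.89 + 429.39 + 868.96 = 2589.24
Landed cost (B) = invoice 24946.25 + 2589.24 + duty 3243.01 = 30778.50
Difference = |30720.49 − 30778.50| = 58.01

Supplier A is cheaper by CAD 58.01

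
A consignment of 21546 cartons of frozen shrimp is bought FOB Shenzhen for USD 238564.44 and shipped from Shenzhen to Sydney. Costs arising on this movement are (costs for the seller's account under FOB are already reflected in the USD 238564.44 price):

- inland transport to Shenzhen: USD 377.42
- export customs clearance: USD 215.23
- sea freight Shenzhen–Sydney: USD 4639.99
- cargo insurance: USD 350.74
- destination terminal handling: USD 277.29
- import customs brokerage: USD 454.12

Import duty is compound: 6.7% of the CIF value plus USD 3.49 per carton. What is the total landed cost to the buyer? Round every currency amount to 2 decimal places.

Total landed cost: USD 335800.32

FOB: the seller bears costs until goods are on board at the origin port; the buyer bears freight, insurance and all costs thereafter.
Already in the invoice (seller's account under FOB): inland to port, export clearance — exclude.
CIF value = FOB price + freight + insurance = 238564.44 + 4639.99 + 350.74 = 243555.17
Ad valorem component: 243555.17 × 6.7% = 16318.20
Specific component: 21546 × 3.49 = 75195.54
Import duty = 16318.20 + 75195.54 = 91513.74
Buyer bears: freight 4639.99 + insurance 350.74 + destination terminal 277.29 + brokerage 454.12 + duty 91513.74 = 97235.88
Landed cost = invoice 238564.44 + 97235.88 = 335800.32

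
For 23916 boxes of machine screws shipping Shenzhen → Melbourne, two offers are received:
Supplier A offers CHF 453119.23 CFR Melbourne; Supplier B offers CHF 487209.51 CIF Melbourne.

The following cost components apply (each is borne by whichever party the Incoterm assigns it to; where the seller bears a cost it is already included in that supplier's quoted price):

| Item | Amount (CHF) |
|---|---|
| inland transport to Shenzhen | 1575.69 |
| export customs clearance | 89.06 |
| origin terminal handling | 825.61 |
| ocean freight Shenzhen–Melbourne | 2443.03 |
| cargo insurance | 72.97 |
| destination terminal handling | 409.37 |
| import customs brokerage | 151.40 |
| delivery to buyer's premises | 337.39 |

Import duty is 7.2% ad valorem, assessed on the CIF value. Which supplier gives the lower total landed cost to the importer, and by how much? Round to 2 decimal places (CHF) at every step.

Supplier A (CFR):
CIF value = CFR price + insurance = 453119.23 + 72.97 = 453192.20
Import duty = 453192.20 × 7.2% = 32629.84
Buyer bears (A): 72.97 + 409.37 + 151.40 + 337.39 = 971.13
Landed cost (A) = invoice 453119.23 + 971.13 + duty 32629.84 = 486720.20
Supplier B (CIF):
The CIF price already equals the CIF value: 487209.51
Import duty = 487209.51 × 7.2% = 35079.08
Buyer bears (B): 409.37 + 151.40 + 337.39 = 898.16
Landed cost (B) = invoice 487209.51 + 898.16 + duty 35079.08 = 523186.75
Difference = |486720.20 − 523186.75| = 36466.55

Supplier A is cheaper by CHF 36466.55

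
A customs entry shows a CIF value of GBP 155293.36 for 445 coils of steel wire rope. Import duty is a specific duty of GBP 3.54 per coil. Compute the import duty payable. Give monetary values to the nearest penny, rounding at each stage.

Import duty: GBP 1575.30

Import duty = 445 × 3.54 = 1575.30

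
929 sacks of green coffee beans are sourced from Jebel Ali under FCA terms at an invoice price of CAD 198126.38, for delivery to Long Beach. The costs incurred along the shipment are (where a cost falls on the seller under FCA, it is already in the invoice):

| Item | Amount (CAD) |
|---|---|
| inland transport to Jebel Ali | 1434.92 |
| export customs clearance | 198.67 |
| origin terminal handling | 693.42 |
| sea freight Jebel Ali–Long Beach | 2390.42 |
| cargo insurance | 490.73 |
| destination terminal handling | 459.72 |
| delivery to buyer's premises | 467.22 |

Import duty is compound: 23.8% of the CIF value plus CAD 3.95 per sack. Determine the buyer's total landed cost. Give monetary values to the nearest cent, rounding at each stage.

Total landed cost: CAD 254302.27

FCA: the seller delivers export-cleared goods to the carrier; the buyer bears costs from that point.
Already in the invoice (seller's account under FCA): inland to port, export clearance — exclude.
CIF value = FCA price + origin terminal + freight + insurance = 198126.38 + 693.42 + 2390.42 + 490.73 = 201700.95
Ad valorem component: 201700.95 × 23.8% = 48004.83
Specific component: 929 × 3.95 = 3669.55
Import duty = 48004.83 + 3669.55 = 51674.38
Buyer bears: origin terminal 693.42 + freight 2390.42 + insurance 490.73 + destination terminal 459.72 + delivery 467.22 + duty 51674.38 = 56175.89
Landed cost = invoice 198126.38 + 56175.89 = 254302.27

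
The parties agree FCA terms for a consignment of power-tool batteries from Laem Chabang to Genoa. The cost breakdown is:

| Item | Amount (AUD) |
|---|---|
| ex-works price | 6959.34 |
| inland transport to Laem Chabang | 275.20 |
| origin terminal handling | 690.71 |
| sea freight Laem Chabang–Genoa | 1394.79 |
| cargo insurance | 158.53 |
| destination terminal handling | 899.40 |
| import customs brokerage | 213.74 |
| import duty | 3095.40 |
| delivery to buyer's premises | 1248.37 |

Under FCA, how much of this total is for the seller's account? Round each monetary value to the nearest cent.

Seller's account: AUD 7234.54

FCA: the seller delivers export-cleared goods to the carrier; the buyer bears costs from that point.
Seller's account: goods 6959.34 + inland to port 275.20 = 7234.54
Buyer's account: origin terminal 690.71 + freight 1394.79 + insurance 158.53 + destination terminal 899.40 + brokerage 213.74 + duty 3095.40 + delivery 1248.37 = 7700.94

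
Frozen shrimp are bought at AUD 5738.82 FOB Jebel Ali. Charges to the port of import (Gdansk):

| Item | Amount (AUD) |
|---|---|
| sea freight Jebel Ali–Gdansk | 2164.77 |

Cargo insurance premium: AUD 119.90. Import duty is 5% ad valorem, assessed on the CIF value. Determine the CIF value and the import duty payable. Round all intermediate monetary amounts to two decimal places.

CIF value: AUD 8023.49; import duty: AUD 401.17

CIF = FOB price + freight + insurance
CIF = 5738.82 + 2164.77 + 119.90 = 8023.49
Import duty = 8023.49 × 5% = 401.17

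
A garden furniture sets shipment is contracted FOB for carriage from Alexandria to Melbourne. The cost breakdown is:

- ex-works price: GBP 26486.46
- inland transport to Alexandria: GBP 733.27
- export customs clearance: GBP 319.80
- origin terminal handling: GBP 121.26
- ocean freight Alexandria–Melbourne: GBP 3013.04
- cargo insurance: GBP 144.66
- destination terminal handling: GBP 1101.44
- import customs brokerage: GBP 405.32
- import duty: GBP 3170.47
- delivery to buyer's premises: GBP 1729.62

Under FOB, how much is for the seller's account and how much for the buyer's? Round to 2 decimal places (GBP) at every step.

Seller: GBP 27660.79; buyer: GBP 9564.55

FOB: the seller bears costs until goods are on board at the origin port; the buyer bears freight, insurance and all costs thereafter.
Seller's account: goods 26486.46 + inland to port 733.27 + export clearance 319.80 + origin terminal 121.26 = 27660.79
Buyer's account: freight 3013.04 + insurance 144.66 + destination terminal 1101.44 + brokerage 405.32 + duty 3170.47 + delivery 1729.62 = 9564.55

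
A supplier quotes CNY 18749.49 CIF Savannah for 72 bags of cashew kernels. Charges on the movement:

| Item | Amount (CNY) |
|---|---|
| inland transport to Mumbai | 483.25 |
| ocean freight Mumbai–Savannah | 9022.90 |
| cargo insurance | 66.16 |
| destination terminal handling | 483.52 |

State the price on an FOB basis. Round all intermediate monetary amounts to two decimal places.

FOB price: CNY 9660.43

Not relevant to the conversion: inland to port — on the seller under both CIF and FOB; already in the CIF price and stays in the FOB price. destination terminal — on the buyer under both terms; not part of either seller's price.
From CIF to FOB, the seller no longer bears: freight, insurance.
FOB price = 18749.49 − 9022.90 − 66.16 = 9660.43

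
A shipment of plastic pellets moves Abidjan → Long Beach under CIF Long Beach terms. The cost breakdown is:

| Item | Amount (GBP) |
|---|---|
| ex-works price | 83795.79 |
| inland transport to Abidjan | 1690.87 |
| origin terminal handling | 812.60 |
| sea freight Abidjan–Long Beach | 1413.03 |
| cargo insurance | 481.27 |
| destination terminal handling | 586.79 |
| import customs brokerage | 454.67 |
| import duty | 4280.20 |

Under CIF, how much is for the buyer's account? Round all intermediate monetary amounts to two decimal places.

Buyer's account: GBP 5321.66

CIF: the seller pays costs through ocean freight and marine insurance to the destination port.
Seller's account: goods 83795.79 + inland to port 1690.87 + origin terminal 812.60 + freight 1413.03 + insurance 481.27 = 88193.56
Buyer's account: destination terminal 586.79 + brokerage 454.67 + duty 4280.20 = 5321.66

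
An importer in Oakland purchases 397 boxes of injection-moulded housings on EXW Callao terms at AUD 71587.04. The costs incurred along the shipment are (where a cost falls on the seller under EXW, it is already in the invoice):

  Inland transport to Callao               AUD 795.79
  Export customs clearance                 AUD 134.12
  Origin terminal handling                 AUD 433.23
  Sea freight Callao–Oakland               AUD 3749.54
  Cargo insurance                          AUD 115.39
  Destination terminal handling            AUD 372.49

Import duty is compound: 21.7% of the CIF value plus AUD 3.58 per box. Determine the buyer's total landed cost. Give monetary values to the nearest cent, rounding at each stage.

Total landed cost: AUD 95277.74

EXW: the seller makes goods available at their premises; the buyer bears all onward costs.
CIF value = EXW price + inland to port + export clearance + origin terminal + freight + insurance = 71587.04 + 795.79 + 134.12 + 433.23 + 3749.54 + 115.39 = 76815.11
Ad valorem component: 76815.11 × 21.7% = 16668.88
Specific component: 397 × 3.58 = 1421.26
Import duty = 16668.88 + 1421.26 = 18090.14
Buyer bears: inland to port 795.79 + export clearance 134.12 + origin terminal 433.23 + freight 3749.54 + insurance 115.39 + destination terminal 372.49 + duty 18090.14 = 23690.70
Landed cost = invoice 71587.04 + 23690.70 = 95277.74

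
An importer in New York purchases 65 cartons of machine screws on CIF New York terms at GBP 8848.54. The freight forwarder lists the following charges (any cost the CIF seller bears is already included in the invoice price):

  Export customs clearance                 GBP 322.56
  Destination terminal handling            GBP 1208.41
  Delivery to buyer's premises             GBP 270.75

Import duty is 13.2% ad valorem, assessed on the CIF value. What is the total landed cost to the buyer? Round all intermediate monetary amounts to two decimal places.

Total landed cost: GBP 11495.71

CIF: the seller pays costs through ocean freight and marine insurance to the destination port.
Already in the invoice (seller's account under CIF): export clearance — exclude.
The CIF price already equals the CIF value: 8848.54
Import duty = 8848.54 × 13.2% = 1168.01
Buyer bears: destination terminal 1208.41 + delivery 270.75 + duty 1168.01 = 2647.17
Landed cost = invoice 8848.54 + 2647.17 = 11495.71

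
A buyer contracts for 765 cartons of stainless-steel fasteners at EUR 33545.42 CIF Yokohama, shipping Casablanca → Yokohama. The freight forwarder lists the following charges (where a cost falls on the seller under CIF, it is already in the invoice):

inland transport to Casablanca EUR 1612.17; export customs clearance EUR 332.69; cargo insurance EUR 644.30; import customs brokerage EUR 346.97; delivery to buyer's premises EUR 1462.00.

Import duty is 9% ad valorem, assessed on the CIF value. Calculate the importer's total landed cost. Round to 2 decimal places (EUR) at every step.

CIF: the seller pays costs through ocean freight and marine insurance to the destination port.
Already in the invoice (seller's account under CIF): inland to port, export clearance, insurance — exclude.
The CIF price already equals the CIF value: 33545.42
Import duty = 33545.42 × 9% = 3019.09
Buyer bears: brokerage 346.97 + delivery 1462.00 + duty 3019.09 = 4828.06
Landed cost = invoice 33545.42 + 4828.06 = 38373.48

Total landed cost: EUR 38373.48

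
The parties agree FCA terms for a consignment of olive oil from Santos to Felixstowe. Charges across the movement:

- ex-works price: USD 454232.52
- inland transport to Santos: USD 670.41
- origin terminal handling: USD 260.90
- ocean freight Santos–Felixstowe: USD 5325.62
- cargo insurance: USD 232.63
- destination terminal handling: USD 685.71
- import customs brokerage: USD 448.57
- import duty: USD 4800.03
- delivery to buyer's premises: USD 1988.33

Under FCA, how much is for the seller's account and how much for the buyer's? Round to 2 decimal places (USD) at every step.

Seller: USD 454902.93; buyer: USD 13741.79

FCA: the seller delivers export-cleared goods to the carrier; the buyer bears costs from that point.
Seller's account: goods 454232.52 + inland to port 670.41 = 454902.93
Buyer's account: origin terminal 260.90 + freight 5325.62 + insurance 232.63 + destination terminal 685.71 + brokerage 448.57 + duty 4800.03 + delivery 1988.33 = 13741.79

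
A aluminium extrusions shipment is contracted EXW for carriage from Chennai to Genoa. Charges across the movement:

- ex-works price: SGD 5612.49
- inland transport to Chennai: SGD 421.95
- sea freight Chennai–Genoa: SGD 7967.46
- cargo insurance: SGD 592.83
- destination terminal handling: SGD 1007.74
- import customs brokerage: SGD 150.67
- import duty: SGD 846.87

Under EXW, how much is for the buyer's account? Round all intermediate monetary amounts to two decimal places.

Buyer's account: SGD 10987.52

EXW: the seller makes goods available at their premises; the buyer bears all onward costs.
Seller's account: goods 5612.49 = 5612.49
Buyer's account: inland to port 421.95 + freight 7967.46 + insurance 592.83 + destination terminal 1007.74 + brokerage 150.67 + duty 846.87 = 10987.52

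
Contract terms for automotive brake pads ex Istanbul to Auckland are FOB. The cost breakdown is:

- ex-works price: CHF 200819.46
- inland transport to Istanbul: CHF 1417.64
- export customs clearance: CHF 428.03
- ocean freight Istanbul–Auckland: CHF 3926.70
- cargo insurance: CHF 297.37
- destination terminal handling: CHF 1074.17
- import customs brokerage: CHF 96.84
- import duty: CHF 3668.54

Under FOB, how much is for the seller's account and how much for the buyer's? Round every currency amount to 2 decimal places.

FOB: the seller bears costs until goods are on board at the origin port; the buyer bears freight, insurance and all costs thereafter.
Seller's account: goods 200819.46 + inland to port 1417.64 + export clearance 428.03 = 202665.13
Buyer's account: freight 3926.70 + insurance 297.37 + destination terminal 1074.17 + brokerage 96.84 + duty 3668.54 = 9063.62

Seller: CHF 202665.13; buyer: CHF 9063.62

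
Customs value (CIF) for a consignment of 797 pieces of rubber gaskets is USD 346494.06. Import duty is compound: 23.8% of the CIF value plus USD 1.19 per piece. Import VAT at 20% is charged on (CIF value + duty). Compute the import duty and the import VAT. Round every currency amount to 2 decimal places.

Import duty: USD 83414.02; import VAT: USD 85981.62

Ad valorem component: 346494.06 × 23.8% = 82465.59
Specific component: 797 × 1.19 = 948.43
Import duty = 82465.59 + 948.43 = 83414.02
VAT base = CIF + duty = 346494.06 + 83414.02 = 429908.08
Import VAT = 429908.08 × 20% = 85981.62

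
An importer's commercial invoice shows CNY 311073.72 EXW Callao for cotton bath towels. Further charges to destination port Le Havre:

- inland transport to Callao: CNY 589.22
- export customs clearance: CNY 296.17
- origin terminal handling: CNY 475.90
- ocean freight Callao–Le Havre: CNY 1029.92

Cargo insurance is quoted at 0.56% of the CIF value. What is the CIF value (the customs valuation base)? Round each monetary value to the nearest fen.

CIF value: CNY 315230.22

Let C be the CIF value. C = EXW price + pre-shipment costs + freight + 0.56% × C
C − 0.56% × C = 311073.72 + 589.22 + 296.17 + 475.90 + 1029.92
0.9944 × C = 313464.93
C = 313464.93 / 0.9944 = 315230.22
Insurance premium = 0.56% × 315230.22 = 1765.29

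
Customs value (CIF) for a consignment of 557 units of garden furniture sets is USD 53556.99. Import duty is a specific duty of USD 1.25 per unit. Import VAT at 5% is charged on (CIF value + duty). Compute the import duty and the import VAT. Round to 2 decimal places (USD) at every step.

Import duty = 557 × 1.25 = 696.25
VAT base = CIF + duty = 53556.99 + 696.25 = 54253.24
Import VAT = 54253.24 × 5% = 2712.66

Import duty: USD 696.25; import VAT: USD 2712.66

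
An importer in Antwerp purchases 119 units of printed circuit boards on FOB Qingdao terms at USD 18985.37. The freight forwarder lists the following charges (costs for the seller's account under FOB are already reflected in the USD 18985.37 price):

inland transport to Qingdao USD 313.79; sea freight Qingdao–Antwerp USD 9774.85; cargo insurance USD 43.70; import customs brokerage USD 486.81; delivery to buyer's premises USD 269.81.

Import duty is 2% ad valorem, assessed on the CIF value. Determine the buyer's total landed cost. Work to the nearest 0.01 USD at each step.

FOB: the seller bears costs until goods are on board at the origin port; the buyer bears freight, insurance and all costs thereafter.
Already in the invoice (seller's account under FOB): inland to port — exclude.
CIF value = FOB price + freight + insurance = 18985.37 + 9774.85 + 43.70 = 28803.92
Import duty = 28803.92 × 2% = 576.08
Buyer bears: freight 9774.85 + insurance 43.70 + brokerage 486.81 + delivery 269.81 + duty 576.08 = 11151.25
Landed cost = invoice 18985.37 + 11151.25 = 30136.62

Total landed cost: USD 30136.62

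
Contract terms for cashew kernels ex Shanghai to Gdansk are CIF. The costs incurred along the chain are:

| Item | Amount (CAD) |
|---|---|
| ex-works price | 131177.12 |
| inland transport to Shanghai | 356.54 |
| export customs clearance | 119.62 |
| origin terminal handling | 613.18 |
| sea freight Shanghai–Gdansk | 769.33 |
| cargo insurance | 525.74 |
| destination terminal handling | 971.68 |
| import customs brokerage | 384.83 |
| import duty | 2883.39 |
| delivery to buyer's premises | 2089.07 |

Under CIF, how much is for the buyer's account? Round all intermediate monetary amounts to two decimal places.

CIF: the seller pays costs through ocean freight and marine insurance to the destination port.
Seller's account: goods 131177.12 + inland to port 356.54 + export clearance 119.62 + origin terminal 613.18 + freight 769.33 + insurance 525.74 = 133561.53
Buyer's account: destination terminal 971.68 + brokerage 384.83 + duty 2883.39 + delivery 2089.07 = 6328.97

Buyer's account: CAD 6328.97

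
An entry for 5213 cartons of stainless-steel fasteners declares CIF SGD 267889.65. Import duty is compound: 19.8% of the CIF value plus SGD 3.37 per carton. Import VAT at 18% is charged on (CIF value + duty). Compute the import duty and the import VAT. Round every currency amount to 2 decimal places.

Ad valorem component: 267889.65 × 19.8% = 53042.15
Specific component: 5213 × 3.37 = 17567.81
Import duty = 53042.15 + 17567.81 = 70609.96
VAT base = CIF + duty = 267889.65 + 70609.96 = 338499.61
Import VAT = 338499.61 × 18% = 60929.93

Import duty: SGD 70609.96; import VAT: SGD 60929.93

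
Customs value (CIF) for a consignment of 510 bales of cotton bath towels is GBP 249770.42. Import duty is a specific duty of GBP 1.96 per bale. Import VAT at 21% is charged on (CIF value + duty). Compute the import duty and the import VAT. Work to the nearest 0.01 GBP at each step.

Import duty: GBP 999.60; import VAT: GBP 52661.70

Import duty = 510 × 1.96 = 999.60
VAT base = CIF + duty = 249770.42 + 999.60 = 250770.02
Import VAT = 250770.02 × 21% = 52661.70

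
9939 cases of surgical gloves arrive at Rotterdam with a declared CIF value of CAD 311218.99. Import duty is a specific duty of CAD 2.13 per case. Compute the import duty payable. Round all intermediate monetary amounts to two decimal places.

Import duty = 9939 × 2.13 = 21170.07

Import duty: CAD 21170.07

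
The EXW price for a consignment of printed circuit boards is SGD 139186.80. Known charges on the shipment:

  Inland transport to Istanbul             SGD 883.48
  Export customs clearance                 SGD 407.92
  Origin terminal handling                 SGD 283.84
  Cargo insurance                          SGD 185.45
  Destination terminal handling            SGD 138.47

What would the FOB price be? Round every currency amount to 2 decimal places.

Not relevant to the conversion: insurance, destination terminal — on the buyer under both terms; not part of either seller's price.
From EXW to FOB, the seller additionally bears: inland to port, export clearance, origin terminal.
FOB price = 139186.80 + 883.48 + 407.92 + 283.84 = 140762.04

FOB price: SGD 140762.04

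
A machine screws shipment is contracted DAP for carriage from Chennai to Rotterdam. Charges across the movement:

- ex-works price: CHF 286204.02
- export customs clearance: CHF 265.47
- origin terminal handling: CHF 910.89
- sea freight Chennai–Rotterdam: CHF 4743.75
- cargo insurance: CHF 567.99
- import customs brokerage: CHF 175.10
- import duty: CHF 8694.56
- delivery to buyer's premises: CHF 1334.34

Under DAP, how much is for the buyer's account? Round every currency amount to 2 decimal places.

Buyer's account: CHF 8869.66

DAP: the seller bears all costs to the named destination except import duty and clearance.
Seller's account: goods 286204.02 + export clearance 265.47 + origin terminal 910.89 + freight 4743.75 + insurance 567.99 + delivery 1334.34 = 294026.46
Buyer's account: brokerage 175.10 + duty 8694.56 = 8869.66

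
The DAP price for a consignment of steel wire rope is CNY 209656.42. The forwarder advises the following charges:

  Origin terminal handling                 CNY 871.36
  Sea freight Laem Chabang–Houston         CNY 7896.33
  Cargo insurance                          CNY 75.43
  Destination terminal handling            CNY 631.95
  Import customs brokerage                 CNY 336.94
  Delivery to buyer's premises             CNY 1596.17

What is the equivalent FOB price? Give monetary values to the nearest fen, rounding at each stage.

FOB price: CNY 199456.54

Not relevant to the conversion: origin terminal — on the seller under both DAP and FOB; already in the DAP price and stays in the FOB price. brokerage — on the buyer under both terms; not part of either seller's price.
From DAP to FOB, the seller no longer bears: freight, insurance, destination terminal, delivery.
FOB price = 209656.42 − 7896.33 − 75.43 − 631.95 − 1596.17 = 199456.54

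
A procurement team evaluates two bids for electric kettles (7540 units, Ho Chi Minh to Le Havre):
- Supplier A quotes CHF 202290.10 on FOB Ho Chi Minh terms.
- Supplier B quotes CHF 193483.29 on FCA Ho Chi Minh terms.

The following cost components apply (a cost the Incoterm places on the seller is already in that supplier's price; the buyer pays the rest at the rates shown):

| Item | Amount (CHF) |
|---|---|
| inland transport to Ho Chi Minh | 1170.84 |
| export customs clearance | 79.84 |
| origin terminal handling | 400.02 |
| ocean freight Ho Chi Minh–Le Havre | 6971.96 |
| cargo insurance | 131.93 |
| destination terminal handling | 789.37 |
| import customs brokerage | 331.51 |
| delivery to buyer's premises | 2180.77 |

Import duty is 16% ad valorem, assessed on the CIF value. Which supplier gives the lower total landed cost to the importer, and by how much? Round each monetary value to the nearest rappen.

Supplier B is cheaper by CHF 9751.88

Supplier A (FOB):
CIF value = FOB price + freight + insurance = 202290.10 + 6971.96 + 131.93 = 209393.99
Import duty = 209393.99 × 16% = 33503.04
Buyer bears (A): 6971.96 + 131.93 + 789.37 + 331.51 + 2180.77 = 10405.54
Landed cost (A) = invoice 202290.10 + 10405.54 + duty 33503.04 = 246198.68
Supplier B (FCA):
CIF value = FCA price + origin terminal + freight + insurance = 193483.29 + 400.02 + 6971.96 + 131.93 = 200987.20
Import duty = 200987.20 × 16% = 32157.95
Buyer bears (B): 400.02 + 6971.96 + 131.93 + 789.37 + 331.51 + 2180.77 = 10805.56
Landed cost (B) = invoice 193483.29 + 10805.56 + duty 32157.95 = 236446.80
Difference = |246198.68 − 236446.80| = 9751.88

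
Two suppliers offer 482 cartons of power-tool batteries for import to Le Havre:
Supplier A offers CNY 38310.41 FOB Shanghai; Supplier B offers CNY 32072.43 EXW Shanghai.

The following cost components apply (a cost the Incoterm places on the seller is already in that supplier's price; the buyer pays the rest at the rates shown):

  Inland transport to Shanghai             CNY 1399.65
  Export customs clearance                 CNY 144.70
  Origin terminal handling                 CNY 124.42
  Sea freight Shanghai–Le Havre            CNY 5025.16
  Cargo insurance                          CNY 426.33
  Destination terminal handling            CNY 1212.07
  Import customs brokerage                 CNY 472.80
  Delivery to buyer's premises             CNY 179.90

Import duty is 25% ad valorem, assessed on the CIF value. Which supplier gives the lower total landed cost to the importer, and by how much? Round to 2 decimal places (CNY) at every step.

Supplier A (FOB):
CIF value = FOB price + freight + insurance = 38310.41 + 5025.16 + 426.33 = 43761.90
Import duty = 43761.90 × 25% = 10940.48
Buyer bears (A): 5025.16 + 426.33 + 1212.07 + 472.80 + 179.90 = 7316.26
Landed cost (A) = invoice 38310.41 + 7316.26 + duty 10940.48 = 56567.15
Supplier B (EXW):
CIF value = EXW price + inland to port + export clearance + origin terminal + freight + insurance = 32072.43 + 1399.65 + 144.70 + 124.42 + 5025.16 + 426.33 = 39192.69
Import duty = 39192.69 × 25% = 9798.17
Buyer bears (B): 1399.65 + 144.70 + 124.42 + 5025.16 + 426.33 + 1212.07 + 472.80 + 179.90 = 8985.03
Landed cost (B) = invoice 32072.43 + 8985.03 + duty 9798.17 = 50855.63
Difference = |56567.15 − 50855.63| = 5711.52

Supplier B is cheaper by CNY 5711.52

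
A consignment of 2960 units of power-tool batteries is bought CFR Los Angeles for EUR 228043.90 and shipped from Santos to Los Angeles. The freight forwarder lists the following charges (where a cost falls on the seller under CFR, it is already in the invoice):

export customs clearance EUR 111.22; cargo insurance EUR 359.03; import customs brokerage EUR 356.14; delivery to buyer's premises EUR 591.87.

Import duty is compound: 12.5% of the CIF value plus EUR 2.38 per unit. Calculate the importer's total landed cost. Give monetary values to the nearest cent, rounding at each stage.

CFR: the seller pays costs through ocean freight to the destination port, but not insurance.
Already in the invoice (seller's account under CFR): export clearance — exclude.
CIF value = CFR price + insurance = 228043.90 + 359.03 = 228402.93
Ad valorem component: 228402.93 × 12.5% = 28550.37
Specific component: 2960 × 2.38 = 7044.80
Import duty = 28550.37 + 7044.80 = 35595.17
Buyer bears: insurance 359.03 + brokerage 356.14 + delivery 591.87 + duty 35595.17 = 36902.21
Landed cost = invoice 228043.90 + 36902.21 = 264946.11

Total landed cost: EUR 264946.11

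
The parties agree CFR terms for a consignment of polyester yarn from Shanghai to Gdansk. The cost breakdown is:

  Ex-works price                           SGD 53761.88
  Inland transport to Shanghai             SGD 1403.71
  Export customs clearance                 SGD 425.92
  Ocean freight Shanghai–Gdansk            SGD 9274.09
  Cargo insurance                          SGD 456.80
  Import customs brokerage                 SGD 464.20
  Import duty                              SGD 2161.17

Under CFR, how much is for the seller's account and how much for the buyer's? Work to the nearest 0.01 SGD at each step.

Seller: SGD 64865.60; buyer: SGD 3082.17

CFR: the seller pays costs through ocean freight to the destination port, but not insurance.
Seller's account: goods 53761.88 + inland to port 1403.71 + export clearance 425.92 + freight 9274.09 = 64865.60
Buyer's account: insurance 456.80 + brokerage 464.20 + duty 2161.17 = 3082.17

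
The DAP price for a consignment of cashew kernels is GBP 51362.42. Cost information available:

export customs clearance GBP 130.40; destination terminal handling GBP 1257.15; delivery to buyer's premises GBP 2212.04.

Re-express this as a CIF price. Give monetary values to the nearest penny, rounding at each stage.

Not relevant to the conversion: export clearance — on the seller under both DAP and CIF; already in the DAP price and stays in the CIF price.
From DAP to CIF, the seller no longer bears: destination terminal, delivery.
CIF price = 51362.42 − 1257.15 − 2212.04 = 47893.23

CIF price: GBP 47893.23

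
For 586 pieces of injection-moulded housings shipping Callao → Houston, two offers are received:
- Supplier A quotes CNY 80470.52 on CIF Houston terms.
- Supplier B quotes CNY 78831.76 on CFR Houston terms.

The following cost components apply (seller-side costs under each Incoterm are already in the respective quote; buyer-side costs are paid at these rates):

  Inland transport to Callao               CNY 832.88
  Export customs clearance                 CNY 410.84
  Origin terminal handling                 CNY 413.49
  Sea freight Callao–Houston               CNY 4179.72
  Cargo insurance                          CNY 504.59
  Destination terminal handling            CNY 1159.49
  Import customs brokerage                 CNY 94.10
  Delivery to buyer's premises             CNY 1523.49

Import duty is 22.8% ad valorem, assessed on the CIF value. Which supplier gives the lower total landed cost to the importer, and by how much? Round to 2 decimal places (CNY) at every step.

Supplier A (CIF):
The CIF price already equals the CIF value: 80470.52
Import duty = 80470.52 × 22.8% = 18347.28
Buyer bears (A): 1159.49 + 94.10 + 1523.49 = 2777.08
Landed cost (A) = invoice 80470.52 + 2777.08 + duty 18347.28 = 101594.88
Supplier B (CFR):
CIF value = CFR price + insurance = 78831.76 + 504.59 = 79336.35
Import duty = 79336.35 × 22.8% = 18088.69
Buyer bears (B): 504.59 + 1159.49 + 94.10 + 1523.49 = 3281.67
Landed cost (B) = invoice 78831.76 + 3281.67 + duty 18088.69 = 100202.12
Difference = |101594.88 − 100202.12| = 1392.76

Supplier B is cheaper by CNY 1392.76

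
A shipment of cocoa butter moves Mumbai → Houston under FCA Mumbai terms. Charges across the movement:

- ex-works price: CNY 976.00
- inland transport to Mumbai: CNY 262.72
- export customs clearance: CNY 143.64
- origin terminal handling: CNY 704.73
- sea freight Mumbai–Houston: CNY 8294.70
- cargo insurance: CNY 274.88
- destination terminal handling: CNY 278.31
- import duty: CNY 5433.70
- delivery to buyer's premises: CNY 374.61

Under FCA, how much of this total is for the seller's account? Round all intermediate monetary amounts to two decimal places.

Seller's account: CNY 1382.36

FCA: the seller delivers export-cleared goods to the carrier; the buyer bears costs from that point.
Seller's account: goods 976.00 + inland to port 262.72 + export clearance 143.64 = 1382.36
Buyer's account: origin terminal 704.73 + freight 8294.70 + insurance 274.88 + destination terminal 278.31 + duty 5433.70 + delivery 374.61 = 15360.93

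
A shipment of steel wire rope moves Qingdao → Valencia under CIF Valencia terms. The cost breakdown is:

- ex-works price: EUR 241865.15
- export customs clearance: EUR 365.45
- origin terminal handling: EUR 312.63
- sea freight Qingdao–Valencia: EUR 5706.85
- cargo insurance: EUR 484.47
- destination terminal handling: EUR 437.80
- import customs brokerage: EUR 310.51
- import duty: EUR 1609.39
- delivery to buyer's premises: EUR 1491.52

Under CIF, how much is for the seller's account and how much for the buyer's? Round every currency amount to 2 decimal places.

CIF: the seller pays costs through ocean freight and marine insurance to the destination port.
Seller's account: goods 241865.15 + export clearance 365.45 + origin terminal 312.63 + freight 5706.85 + insurance 484.47 = 248734.55
Buyer's account: destination terminal 437.80 + brokerage 310.51 + duty 1609.39 + delivery 1491.52 = 3849.22

Seller: EUR 248734.55; buyer: EUR 3849.22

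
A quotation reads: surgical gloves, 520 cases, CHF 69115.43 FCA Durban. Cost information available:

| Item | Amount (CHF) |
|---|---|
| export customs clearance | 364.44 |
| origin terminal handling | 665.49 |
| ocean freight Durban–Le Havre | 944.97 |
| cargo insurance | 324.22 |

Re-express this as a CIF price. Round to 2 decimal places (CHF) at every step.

Not relevant to the conversion: export clearance — on the seller under both FCA and CIF; already in the FCA price and stays in the CIF price.
From FCA to CIF, the seller additionally bears: origin terminal, freight, insurance.
CIF price = 69115.43 + 665.49 + 944.97 + 324.22 = 71050.11

CIF price: CHF 71050.11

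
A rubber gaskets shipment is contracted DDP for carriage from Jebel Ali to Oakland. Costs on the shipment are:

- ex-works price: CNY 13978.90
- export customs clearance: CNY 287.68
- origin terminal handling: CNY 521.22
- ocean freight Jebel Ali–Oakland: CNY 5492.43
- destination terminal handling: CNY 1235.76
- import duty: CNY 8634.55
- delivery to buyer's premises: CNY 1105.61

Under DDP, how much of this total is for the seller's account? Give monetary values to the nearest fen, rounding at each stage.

Seller's account: CNY 31256.15

DDP: the seller bears all costs including import duty.
Seller's account: goods 13978.90 + export clearance 287.68 + origin terminal 521.22 + freight 5492.43 + destination terminal 1235.76 + duty 8634.55 + delivery 1105.61 = 31256.15
Buyer's account: 0.00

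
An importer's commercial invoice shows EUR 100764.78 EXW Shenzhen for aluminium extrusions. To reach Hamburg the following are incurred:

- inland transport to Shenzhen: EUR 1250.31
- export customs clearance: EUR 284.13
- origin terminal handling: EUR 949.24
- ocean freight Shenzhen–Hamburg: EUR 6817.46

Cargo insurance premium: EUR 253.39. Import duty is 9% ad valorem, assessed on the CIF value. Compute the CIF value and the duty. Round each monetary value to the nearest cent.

CIF value: EUR 110319.31; import duty: EUR 9928.74

CIF = EXW price + pre-shipment costs + freight + insurance
CIF = 100764.78 + 1250.31 + 284.13 + 949.24 + 6817.46 + 253.39 = 110319.31
Import duty = 110319.31 × 9% = 9928.74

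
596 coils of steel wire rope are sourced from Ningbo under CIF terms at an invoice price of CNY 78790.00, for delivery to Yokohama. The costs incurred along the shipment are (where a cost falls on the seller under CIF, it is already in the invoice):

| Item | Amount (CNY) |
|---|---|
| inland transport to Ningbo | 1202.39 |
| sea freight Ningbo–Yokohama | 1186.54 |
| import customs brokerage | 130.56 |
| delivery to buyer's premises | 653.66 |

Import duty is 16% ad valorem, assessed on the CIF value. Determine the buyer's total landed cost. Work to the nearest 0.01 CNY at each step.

CIF: the seller pays costs through ocean freight and marine insurance to the destination port.
Already in the invoice (seller's account under CIF): inland to port, freight — exclude.
The CIF price already equals the CIF value: 78790.00
Import duty = 78790.00 × 16% = 12606.40
Buyer bears: brokerage 130.56 + delivery 653.66 + duty 12606.40 = 13390.62
Landed cost = invoice 78790.00 + 13390.62 = 92180.62

Total landed cost: CNY 92180.62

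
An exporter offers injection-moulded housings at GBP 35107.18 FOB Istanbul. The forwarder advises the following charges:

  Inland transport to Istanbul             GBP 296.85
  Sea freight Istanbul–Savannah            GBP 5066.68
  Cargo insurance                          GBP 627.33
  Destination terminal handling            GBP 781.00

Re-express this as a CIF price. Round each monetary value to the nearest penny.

CIF price: GBP 40801.19

Not relevant to the conversion: inland to port — on the seller under both FOB and CIF; already in the FOB price and stays in the CIF price. destination terminal — on the buyer under both terms; not part of either seller's price.
From FOB to CIF, the seller additionally bears: freight, insurance.
CIF price = 35107.18 + 5066.68 + 627.33 = 40801.19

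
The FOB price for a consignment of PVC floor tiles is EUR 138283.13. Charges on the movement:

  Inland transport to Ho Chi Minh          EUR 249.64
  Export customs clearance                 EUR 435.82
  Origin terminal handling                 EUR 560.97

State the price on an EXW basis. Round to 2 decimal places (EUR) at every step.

EXW price: EUR 137036.70

From FOB to EXW, the seller no longer bears: inland to port, export clearance, origin terminal.
EXW price = 138283.13 − 249.64 − 435.82 − 560.97 = 137036.70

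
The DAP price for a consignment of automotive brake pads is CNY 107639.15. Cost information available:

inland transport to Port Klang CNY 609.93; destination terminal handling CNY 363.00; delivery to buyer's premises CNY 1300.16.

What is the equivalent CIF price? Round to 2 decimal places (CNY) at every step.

Not relevant to the conversion: inland to port — on the seller under both DAP and CIF; already in the DAP price and stays in the CIF price.
From DAP to CIF, the seller no longer bears: destination terminal, delivery.
CIF price = 107639.15 − 363.00 − 1300.16 = 105975.99

CIF price: CNY 105975.99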